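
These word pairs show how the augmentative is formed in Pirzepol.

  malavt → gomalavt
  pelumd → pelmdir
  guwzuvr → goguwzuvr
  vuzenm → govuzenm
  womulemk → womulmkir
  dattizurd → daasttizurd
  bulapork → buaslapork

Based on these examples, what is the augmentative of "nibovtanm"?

gonibovtanm

dattizurd and pelumd both end in -d yet inflect differently (daasttizurd, pelmdir), so the final letter is not what conditions the rule; the second-to-last letter is.
"nibovtanm" has second-to-last letter 'n'. The one such stem in the data (vuzenm → govuzenm) adds the prefix go-, so the same rule applies.
So nibovtanm → gonibovtanm.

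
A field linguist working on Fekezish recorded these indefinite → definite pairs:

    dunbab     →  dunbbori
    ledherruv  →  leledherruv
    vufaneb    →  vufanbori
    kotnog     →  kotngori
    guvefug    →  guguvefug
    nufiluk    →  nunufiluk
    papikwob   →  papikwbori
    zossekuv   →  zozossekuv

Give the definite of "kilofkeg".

guvefug and kotnog both end in -g yet inflect differently (guguvefug, kotngori), so the final letter is not what conditions the rule; the last vowel is.
"kilofkeg" has last vowel 'e'. The one such stem in the data (vufaneb → vufanbori) deletes the last vowel and adds -ori (as do dunbab, papikwob), so the same rule applies.
So kilofkeg → kilofkgori.

kilofkgori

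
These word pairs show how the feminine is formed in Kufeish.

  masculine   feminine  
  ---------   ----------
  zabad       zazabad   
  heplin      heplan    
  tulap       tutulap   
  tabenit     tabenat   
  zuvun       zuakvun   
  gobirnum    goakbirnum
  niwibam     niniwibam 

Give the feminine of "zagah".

zazagah

niwibam and gobirnum both end in -m yet inflect differently (niniwibam, goakbirnum), so the final letter is not what conditions the rule; the last vowel is.
"zagah" has last vowel 'a'. The stems whose last vowel is 'a' (zabad → zazabad, niwibam → niniwibam, tulap → tutulap) repeat the first consonant+vowel as a prefix.
The other patterns: stems whose last vowel is 'i' change the last vowel to 'a'; stems whose last vowel is 'u' insert -ak- after the first vowel.
So zagah → zazagah.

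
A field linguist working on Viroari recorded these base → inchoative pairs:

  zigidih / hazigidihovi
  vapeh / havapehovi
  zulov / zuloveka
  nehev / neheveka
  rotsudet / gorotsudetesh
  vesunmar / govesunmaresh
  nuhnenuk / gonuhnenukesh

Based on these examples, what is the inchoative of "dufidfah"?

hadufidfahovi

"dufidfah" ends in -h. The stems ending in -h (zigidih → hazigidihovi, vapeh → havapehovi) add ha- … -ovi around the stem.
The other patterns: stems ending in -v add -eka; stems ending in -k, -r or -t add go- … -esh around the stem.
So dufidfah → hadufidfahovi.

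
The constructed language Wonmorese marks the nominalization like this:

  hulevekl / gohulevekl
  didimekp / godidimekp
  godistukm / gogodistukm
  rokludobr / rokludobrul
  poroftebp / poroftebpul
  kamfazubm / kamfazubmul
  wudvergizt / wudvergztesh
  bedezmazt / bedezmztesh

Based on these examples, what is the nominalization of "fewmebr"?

fewmebrul

didimekp and poroftebp both end in -p yet inflect differently (godidimekp, poroftebpul), so the final letter is not what conditions the rule; the second-to-last letter is.
"fewmebr" has second-to-last letter 'b'. The stems whose second-to-last letter is 'b' (rokludobr → rokludobrul, poroftebp → poroftebpul, kamfazubm → kamfazubmul) add -ul.
So fewmebr → fewmebrul.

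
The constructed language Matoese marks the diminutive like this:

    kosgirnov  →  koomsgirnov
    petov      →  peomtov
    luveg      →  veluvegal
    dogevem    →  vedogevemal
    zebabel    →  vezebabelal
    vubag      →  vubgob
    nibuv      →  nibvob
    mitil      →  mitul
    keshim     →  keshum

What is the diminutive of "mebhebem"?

"mebhebem" has last vowel 'e'. The stems whose last vowel is 'e' (luveg → veluvegal, dogevem → vedogevemal, zebabel → vezebabelal) add ve- … -al around the stem.
The other patterns: stems whose last vowel is 'o' insert -om- after the first vowel; stems whose last vowel is 'a' or 'u' delete the last vowel and add -ob; stems whose last vowel is 'i' change the last vowel to 'u'.
So mebhebem → vemebhebemal.

vemebhebemal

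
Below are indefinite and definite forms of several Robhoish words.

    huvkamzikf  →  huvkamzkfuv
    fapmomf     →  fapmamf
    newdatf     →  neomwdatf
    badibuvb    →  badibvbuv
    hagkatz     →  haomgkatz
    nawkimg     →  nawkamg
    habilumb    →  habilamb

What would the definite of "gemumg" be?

gemamg

newdatf and fapmomf both end in -f yet inflect differently (neomwdatf, fapmamf), so the final letter is not what conditions the rule; the second-to-last letter is.
"gemumg" has second-to-last letter 'm'. The stems whose second-to-last letter is 'm' (habilumb → habilamb, nawkimg → nawkamg, fapmomf → fapmamf) change the last vowel to 'a'.
The other patterns: stems whose second-to-last letter is 't' insert -om- after the first vowel; stems whose second-to-last letter is 'k' or 'v' delete the last vowel and add -uv.
So gemumg → gemamg.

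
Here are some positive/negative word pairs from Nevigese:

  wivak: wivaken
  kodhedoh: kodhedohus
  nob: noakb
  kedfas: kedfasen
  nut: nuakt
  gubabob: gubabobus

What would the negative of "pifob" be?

nob and gubabob both end in -b yet inflect differently (noakb, gubabobus), so the final letter is not what conditions the rule; the number of vowels is.
"pifob" has 2 vowels. The stems with 2 vowels (kedfas → kedfasen, wivak → wivaken) add -en.
The other patterns: stems with 1 vowel insert -ak- after the first vowel; stems with 3 vowels add -us.
So pifob → pifoben.

pifoben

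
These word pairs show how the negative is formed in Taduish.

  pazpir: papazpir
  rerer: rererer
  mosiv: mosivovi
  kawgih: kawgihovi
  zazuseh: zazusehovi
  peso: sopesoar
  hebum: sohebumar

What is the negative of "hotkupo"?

pazpir and mosiv both have last vowel 'i' yet inflect differently (papazpir, mosivovi), so the last vowel is not what conditions the rule; the final letter is.
"hotkupo" ends in -o. The one such stem in the data (peso → sopesoar) adds so- … -ar around the stem, so the same rule applies.
The other patterns: stems ending in -r repeat the first consonant+vowel as a prefix; stems ending in -h or -v add -ovi.
So hotkupo → sohotkupoar.

sohotkupoar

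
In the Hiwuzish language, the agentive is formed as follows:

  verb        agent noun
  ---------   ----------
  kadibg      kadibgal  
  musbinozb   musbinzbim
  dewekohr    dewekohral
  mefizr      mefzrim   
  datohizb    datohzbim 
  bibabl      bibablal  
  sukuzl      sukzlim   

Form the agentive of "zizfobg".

zizfobgal

mefizr and dewekohr both end in -r yet inflect differently (mefzrim, dewekohral), so the final letter is not what conditions the rule; the second-to-last letter is.
"zizfobg" has second-to-last letter 'b'. The stems whose second-to-last letter is 'b' (kadibg → kadibgal, bibabl → bibablal) add -al.
So zizfobg → zizfobgal.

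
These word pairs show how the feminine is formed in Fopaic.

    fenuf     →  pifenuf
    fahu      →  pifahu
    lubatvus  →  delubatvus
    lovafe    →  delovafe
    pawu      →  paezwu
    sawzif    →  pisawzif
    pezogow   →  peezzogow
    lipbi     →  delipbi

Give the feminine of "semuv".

"semuv" begins with s-. The one such stem in the data (sawzif → pisawzif) adds the prefix pi-, so the same rule applies.
The other patterns: stems beginning with l- add the prefix de-; stems beginning with p- insert -ez- after the first vowel.
So semuv → pisemuv.

pisemuv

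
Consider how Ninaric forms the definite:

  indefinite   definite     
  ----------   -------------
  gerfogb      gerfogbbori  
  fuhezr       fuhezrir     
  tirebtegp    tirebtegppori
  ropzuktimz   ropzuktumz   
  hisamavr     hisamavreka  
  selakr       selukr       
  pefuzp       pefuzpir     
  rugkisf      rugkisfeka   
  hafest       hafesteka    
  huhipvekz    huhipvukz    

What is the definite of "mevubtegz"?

hisamavr and fuhezr both end in -r yet inflect differently (hisamavreka, fuhezrir), so the final letter is not what conditions the rule; the second-to-last letter is.
"mevubtegz" has second-to-last letter 'g'. The stems whose second-to-last letter is 'g' (tirebtegp → tirebtegppori, gerfogb → gerfogbbori) double the final consonant and add -ori.
So mevubtegz → mevubtegzzori.

mevubtegzzori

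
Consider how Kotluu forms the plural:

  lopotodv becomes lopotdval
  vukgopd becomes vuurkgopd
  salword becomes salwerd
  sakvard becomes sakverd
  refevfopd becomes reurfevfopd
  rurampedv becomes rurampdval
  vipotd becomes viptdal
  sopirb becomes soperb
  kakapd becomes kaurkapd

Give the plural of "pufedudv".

sakvard and vukgopd both end in -d yet inflect differently (sakverd, vuurkgopd), so the final letter is not what conditions the rule; the second-to-last letter is.
"pufedudv" has second-to-last letter 'd'. The stems whose second-to-last letter is 'd' (lopotodv → lopotdval, rurampedv → rurampdval) delete the last vowel and add -al.
So pufedudv → pufeddval.

pufeddval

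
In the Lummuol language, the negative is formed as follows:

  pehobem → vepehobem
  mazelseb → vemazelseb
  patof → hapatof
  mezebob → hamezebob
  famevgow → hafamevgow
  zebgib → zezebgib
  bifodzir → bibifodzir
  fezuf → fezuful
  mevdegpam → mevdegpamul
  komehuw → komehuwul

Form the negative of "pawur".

pawurul

mazelseb and mezebob both end in -b yet inflect differently (vemazelseb, hamezebob), so the final letter is not what conditions the rule; the last vowel is.
"pawur" has last vowel 'u'. The stems whose last vowel is 'u' (fezuf → fezuful, komehuw → komehuwul) add -ul.
So pawur → pawurul.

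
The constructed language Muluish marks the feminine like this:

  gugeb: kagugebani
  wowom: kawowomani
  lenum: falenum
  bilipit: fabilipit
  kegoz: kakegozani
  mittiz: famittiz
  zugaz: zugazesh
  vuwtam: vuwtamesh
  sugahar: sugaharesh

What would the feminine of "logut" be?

falogut

kegoz and zugaz both end in -z yet inflect differently (kakegozani, zugazesh), so the final letter is not what conditions the rule; the last vowel is.
"logut" has last vowel 'u'. The one such stem in the data (lenum → falenum) adds the prefix fa-, so the same rule applies.
The other patterns: stems whose last vowel is 'e' or 'o' add ka- … -ani around the stem; stems whose last vowel is 'a' add -esh.
So logut → falogut.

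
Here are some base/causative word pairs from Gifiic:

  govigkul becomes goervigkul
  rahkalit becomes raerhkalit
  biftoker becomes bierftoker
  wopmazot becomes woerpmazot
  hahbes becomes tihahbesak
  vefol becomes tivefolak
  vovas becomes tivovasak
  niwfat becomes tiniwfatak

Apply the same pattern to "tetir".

titetirak

govigkul and vefol both end in -l yet inflect differently (goervigkul, tivefolak), so the final letter is not what conditions the rule; the number of vowels is.
"tetir" has 2 vowels. The stems with 2 vowels (hahbes → tihahbesak, vefol → tivefolak, vovas → tivovasak) add ti- … -ak around the stem.
The other pattern: stems with 3 vowels insert -er- after the first vowel.
So tetir → titetirak.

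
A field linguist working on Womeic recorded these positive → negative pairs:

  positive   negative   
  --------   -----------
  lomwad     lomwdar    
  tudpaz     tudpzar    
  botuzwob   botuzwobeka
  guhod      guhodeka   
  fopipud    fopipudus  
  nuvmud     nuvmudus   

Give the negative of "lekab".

lekbar

lomwad and guhod both end in -d yet inflect differently (lomwdar, guhodeka), so the final letter is not what conditions the rule; the last vowel is.
"lekab" has last vowel 'a'. The stems whose last vowel is 'a' (lomwad → lomwdar, tudpaz → tudpzar) delete the last vowel and add -ar.
So lekab → lekbar.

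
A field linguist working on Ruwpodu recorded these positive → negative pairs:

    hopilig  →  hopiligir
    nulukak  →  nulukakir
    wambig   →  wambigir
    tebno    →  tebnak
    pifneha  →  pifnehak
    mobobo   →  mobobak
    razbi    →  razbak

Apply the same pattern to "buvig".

nulukak and pifneha both have last vowel 'a' yet inflect differently (nulukakir, pifnehak), so the last vowel is not what conditions the rule; whether the stem ends in a vowel or a consonant is.
"buvig" ends in a consonant. The stems ending in a consonant (hopilig → hopiligir, nulukak → nulukakir, wambig → wambigir) add -ir.
So buvig → buvigir.

buvigir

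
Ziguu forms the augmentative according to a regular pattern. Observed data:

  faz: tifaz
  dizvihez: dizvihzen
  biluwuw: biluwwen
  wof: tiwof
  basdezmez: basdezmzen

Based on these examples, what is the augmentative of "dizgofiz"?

faz and dizvihez both end in -z yet inflect differently (tifaz, dizvihzen), so the final letter is not what conditions the rule; the number of vowels is.
"dizgofiz" has 3 vowels. The stems with 3 vowels (dizvihez → dizvihzen, biluwuw → biluwwen, basdezmez → basdezmzen) delete the last vowel and add -en.
The other pattern: stems with 1 vowel add the prefix ti-.
So dizgofiz → dizgofzen.

dizgofzen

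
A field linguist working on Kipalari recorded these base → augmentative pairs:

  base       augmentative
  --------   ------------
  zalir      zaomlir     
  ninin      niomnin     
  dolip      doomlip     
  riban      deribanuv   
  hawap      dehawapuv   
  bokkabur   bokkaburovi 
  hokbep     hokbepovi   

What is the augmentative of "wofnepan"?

dewofnepanuv

"wofnepan" has last vowel 'a'. The stems whose last vowel is 'a' (riban → deribanuv, hawap → dehawapuv) add de- … -uv around the stem.
The other patterns: stems whose last vowel is 'i' insert -om- after the first vowel; stems whose last vowel is 'e' or 'u' add -ovi.
So wofnepan → dewofnepanuv.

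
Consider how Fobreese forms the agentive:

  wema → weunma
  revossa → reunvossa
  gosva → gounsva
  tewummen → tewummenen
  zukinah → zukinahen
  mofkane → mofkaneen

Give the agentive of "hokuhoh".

hokuhohen

wema and zukinah both have last vowel 'a' yet inflect differently (weunma, zukinahen), so the last vowel is not what conditions the rule; the final letter is.
"hokuhoh" ends in -h. The one such stem in the data (zukinah → zukinahen) adds -en, so the same rule applies.
So hokuhoh → hokuhohen.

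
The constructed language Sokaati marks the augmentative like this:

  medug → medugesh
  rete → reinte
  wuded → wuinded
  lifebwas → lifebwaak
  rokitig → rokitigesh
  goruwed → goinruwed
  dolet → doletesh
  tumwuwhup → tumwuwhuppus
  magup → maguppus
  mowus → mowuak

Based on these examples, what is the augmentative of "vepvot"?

vepvotesh

mowus and magup both have last vowel 'u' yet inflect differently (mowuak, maguppus), so the last vowel is not what conditions the rule; the final letter is.
"vepvot" ends in -t. The one such stem in the data (dolet → doletesh) adds -esh, so the same rule applies.
The other patterns: stems ending in -s drop the final letter and add -ak; stems ending in -p double the final consonant and add -us; stems ending in -d or -e insert -in- after the first vowel.
So vepvot → vepvotesh.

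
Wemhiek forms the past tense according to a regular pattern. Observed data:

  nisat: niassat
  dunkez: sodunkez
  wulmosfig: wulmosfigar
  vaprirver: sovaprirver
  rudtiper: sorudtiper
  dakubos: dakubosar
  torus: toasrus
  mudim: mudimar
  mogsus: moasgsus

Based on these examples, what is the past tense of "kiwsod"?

kiwsodar

dakubos and torus both end in -s yet inflect differently (dakubosar, toasrus), so the final letter is not what conditions the rule; the last vowel is.
"kiwsod" has last vowel 'o'. The one such stem in the data (dakubos → dakubosar) adds -ar, so the same rule applies.
So kiwsod → kiwsodar.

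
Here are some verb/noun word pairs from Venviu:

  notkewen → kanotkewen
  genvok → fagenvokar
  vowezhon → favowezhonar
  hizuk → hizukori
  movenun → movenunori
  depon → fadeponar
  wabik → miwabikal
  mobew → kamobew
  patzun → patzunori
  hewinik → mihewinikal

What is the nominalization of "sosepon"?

"sosepon" has last vowel 'o'. The stems whose last vowel is 'o' (vowezhon → favowezhonar, depon → fadeponar, genvok → fagenvokar) add fa- … -ar around the stem.
The other patterns: stems whose last vowel is 'i' add mi- … -al around the stem; stems whose last vowel is 'u' add -ori; stems whose last vowel is 'e' add the prefix ka-.
So sosepon → fasoseponar.

fasoseponar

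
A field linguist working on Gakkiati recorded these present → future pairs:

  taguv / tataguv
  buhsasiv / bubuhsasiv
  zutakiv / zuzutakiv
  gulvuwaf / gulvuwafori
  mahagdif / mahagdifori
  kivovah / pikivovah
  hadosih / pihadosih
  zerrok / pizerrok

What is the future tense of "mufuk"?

buhsasiv and mahagdif both have last vowel 'i' yet inflect differently (bubuhsasiv, mahagdifori), so the last vowel is not what conditions the rule; the final letter is.
"mufuk" ends in -k. The one such stem in the data (zerrok → pizerrok) adds the prefix pi-, so the same rule applies.
The other patterns: stems ending in -v repeat the first consonant+vowel as a prefix; stems ending in -f add -ori.
So mufuk → pimufuk.

pimufuk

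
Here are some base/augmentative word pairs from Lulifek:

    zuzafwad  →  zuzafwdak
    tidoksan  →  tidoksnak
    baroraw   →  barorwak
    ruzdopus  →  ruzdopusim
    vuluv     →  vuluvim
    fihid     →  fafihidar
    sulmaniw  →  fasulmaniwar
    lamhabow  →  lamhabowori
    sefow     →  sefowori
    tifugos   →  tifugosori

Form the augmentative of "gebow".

"gebow" has last vowel 'o'. The stems whose last vowel is 'o' (lamhabow → lamhabowori, sefow → sefowori, tifugos → tifugosori) add -ori.
The other patterns: stems whose last vowel is 'a' delete the last vowel and add -ak; stems whose last vowel is 'u' add -im; stems whose last vowel is 'i' add fa- … -ar around the stem.
So gebow → gebowori.

gebowori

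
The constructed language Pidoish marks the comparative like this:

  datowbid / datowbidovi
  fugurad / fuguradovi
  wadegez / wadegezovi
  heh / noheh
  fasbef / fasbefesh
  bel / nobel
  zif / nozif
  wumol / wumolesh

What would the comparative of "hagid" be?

zif and fasbef both end in -f yet inflect differently (nozif, fasbefesh), so the final letter is not what conditions the rule; the number of vowels is.
"hagid" has 2 vowels. The stems with 2 vowels (fasbef → fasbefesh, wumol → wumolesh) add -esh.
So hagid → hagidesh.

hagidesh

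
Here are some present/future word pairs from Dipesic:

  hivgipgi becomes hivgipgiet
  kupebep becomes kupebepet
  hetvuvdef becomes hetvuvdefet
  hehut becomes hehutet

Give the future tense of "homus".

homuset

Every pair shown (hivgipgi → hivgipgiet, kupebep → kupebepet, hetvuvdef → hetvuvdefet, …) follows the same rule: add -et.
So homus → homuset.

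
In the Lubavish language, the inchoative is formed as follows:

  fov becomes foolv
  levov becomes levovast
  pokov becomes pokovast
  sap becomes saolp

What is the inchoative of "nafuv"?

nafuvast

fov and levov both end in -v yet inflect differently (foolv, levovast), so the final letter is not what conditions the rule; the number of vowels is.
"nafuv" has 2 vowels. The stems with 2 vowels (levov → levovast, pokov → pokovast) add -ast.
The other pattern: stems with 1 vowel insert -ol- after the first vowel.
So nafuv → nafuvast.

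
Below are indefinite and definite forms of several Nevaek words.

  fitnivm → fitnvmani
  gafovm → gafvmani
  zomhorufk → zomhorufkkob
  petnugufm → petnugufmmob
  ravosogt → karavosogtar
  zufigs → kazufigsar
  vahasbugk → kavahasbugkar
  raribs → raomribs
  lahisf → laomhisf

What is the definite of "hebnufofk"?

fitnivm and petnugufm both end in -m yet inflect differently (fitnvmani, petnugufmmob), so the final letter is not what conditions the rule; the second-to-last letter is.
"hebnufofk" has second-to-last letter 'f'. The stems whose second-to-last letter is 'f' (zomhorufk → zomhorufkkob, petnugufm → petnugufmmob) double the final consonant and add -ob.
So hebnufofk → hebnufofkkob.

hebnufofkkob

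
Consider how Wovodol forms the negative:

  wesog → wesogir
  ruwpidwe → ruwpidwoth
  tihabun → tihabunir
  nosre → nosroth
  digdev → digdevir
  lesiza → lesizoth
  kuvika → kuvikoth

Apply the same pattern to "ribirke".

ribirkoth

nosre and digdev both have last vowel 'e' yet inflect differently (nosroth, digdevir), so the last vowel is not what conditions the rule; whether the stem ends in a vowel or a consonant is.
"ribirke" ends in a vowel. The stems ending in a vowel (nosre → nosroth, lesiza → lesizoth, ruwpidwe → ruwpidwoth) drop the final letter and add -oth.
The other pattern: stems ending in a consonant add -ir.
So ribirke → ribirkoth.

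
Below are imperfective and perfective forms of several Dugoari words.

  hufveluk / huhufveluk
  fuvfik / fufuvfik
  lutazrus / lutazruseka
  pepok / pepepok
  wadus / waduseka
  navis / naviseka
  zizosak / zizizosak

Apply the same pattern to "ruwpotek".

"ruwpotek" ends in -k. The stems ending in -k (fuvfik → fufuvfik, pepok → pepepok, hufveluk → huhufveluk) repeat the first consonant+vowel as a prefix.
So ruwpotek → ruruwpotek.

ruruwpotek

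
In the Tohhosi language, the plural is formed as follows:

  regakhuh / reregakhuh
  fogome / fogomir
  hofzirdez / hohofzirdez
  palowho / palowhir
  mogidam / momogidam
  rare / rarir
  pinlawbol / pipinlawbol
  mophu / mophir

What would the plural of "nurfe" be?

palowho and pinlawbol both have last vowel 'o' yet inflect differently (palowhir, pipinlawbol), so the last vowel is not what conditions the rule; whether the stem ends in a vowel or a consonant is.
"nurfe" ends in a vowel. The stems ending in a vowel (rare → rarir, mophu → mophir, fogome → fogomir) drop the final letter and add -ir.
The other pattern: stems ending in a consonant repeat the first consonant+vowel as a prefix.
So nurfe → nurfir.

nurfir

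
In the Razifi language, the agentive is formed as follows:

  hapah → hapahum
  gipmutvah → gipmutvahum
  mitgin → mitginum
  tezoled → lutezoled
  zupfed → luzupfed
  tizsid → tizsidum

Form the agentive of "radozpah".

zupfed and tizsid both end in -d yet inflect differently (luzupfed, tizsidum), so the final letter is not what conditions the rule; the last vowel is.
"radozpah" has last vowel 'a'. The stems whose last vowel is 'a' (gipmutvah → gipmutvahum, hapah → hapahum) add -um.
So radozpah → radozpahum.

radozpahum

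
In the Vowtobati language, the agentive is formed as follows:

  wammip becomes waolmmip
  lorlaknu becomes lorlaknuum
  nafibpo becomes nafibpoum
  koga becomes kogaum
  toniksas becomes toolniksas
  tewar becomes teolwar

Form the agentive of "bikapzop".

koga and tewar both have last vowel 'a' yet inflect differently (kogaum, teolwar), so the last vowel is not what conditions the rule; whether the stem ends in a vowel or a consonant is.
"bikapzop" ends in a consonant. The stems ending in a consonant (wammip → waolmmip, tewar → teolwar, toniksas → toolniksas) insert -ol- after the first vowel.
So bikapzop → biolkapzop.

biolkapzop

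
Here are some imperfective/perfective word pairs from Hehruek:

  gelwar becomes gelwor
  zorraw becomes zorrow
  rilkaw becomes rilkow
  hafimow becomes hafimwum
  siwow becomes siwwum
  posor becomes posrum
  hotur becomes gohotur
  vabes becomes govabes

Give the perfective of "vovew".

zorraw and hafimow both end in -w yet inflect differently (zorrow, hafimwum), so the final letter is not what conditions the rule; the last vowel is.
"vovew" has last vowel 'e'. The one such stem in the data (vabes → govabes) adds the prefix go-, so the same rule applies.
So vovew → govovew.

govovew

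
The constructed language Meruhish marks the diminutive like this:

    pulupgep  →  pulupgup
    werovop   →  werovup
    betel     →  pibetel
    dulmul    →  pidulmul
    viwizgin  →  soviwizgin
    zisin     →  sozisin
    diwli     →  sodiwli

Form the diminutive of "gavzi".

pulupgep and betel both have last vowel 'e' yet inflect differently (pulupgup, pibetel), so the last vowel is not what conditions the rule; the final letter is.
"gavzi" ends in -i. The one such stem in the data (diwli → sodiwli) adds the prefix so-, so the same rule applies.
So gavzi → sogavzi.

sogavzi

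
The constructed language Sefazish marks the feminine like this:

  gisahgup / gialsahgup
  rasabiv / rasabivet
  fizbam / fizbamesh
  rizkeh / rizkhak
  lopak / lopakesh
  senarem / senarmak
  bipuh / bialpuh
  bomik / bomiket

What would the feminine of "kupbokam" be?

kupbokamesh

fizbam and senarem both end in -m yet inflect differently (fizbamesh, senarmak), so the final letter is not what conditions the rule; the last vowel is.
"kupbokam" has last vowel 'a'. The stems whose last vowel is 'a' (lopak → lopakesh, fizbam → fizbamesh) add -esh.
So kupbokam → kupbokamesh.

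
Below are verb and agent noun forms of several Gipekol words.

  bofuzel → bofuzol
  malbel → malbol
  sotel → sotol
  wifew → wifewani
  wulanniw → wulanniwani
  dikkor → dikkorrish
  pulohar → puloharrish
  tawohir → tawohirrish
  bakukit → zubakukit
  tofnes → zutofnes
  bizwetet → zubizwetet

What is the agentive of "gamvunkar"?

gamvunkarrish

bofuzel and wifew both have last vowel 'e' yet inflect differently (bofuzol, wifewani), so the last vowel is not what conditions the rule; the final letter is.
"gamvunkar" ends in -r. The stems ending in -r (dikkor → dikkorrish, pulohar → puloharrish, tawohir → tawohirrish) double the final consonant and add -ish.
The other patterns: stems ending in -l change the last vowel to 'o'; stems ending in -w add -ani; stems ending in -s or -t add the prefix zu-.
So gamvunkar → gamvunkarrish.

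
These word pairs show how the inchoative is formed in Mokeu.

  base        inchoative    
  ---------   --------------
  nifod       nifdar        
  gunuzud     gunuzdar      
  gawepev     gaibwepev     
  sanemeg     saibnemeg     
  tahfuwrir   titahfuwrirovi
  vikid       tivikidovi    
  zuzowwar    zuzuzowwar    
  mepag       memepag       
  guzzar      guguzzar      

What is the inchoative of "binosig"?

tibinosigovi

sanemeg and mepag both end in -g yet inflect differently (saibnemeg, memepag), so the final letter is not what conditions the rule; the last vowel is.
"binosig" has last vowel 'i'. The stems whose last vowel is 'i' (vikid → tivikidovi, tahfuwrir → titahfuwrirovi) add ti- … -ovi around the stem.
The other patterns: stems whose last vowel is 'e' insert -ib- after the first vowel; stems whose last vowel is 'a' repeat the first consonant+vowel as a prefix; stems whose last vowel is 'o' or 'u' delete the last vowel and add -ar.
So binosig → tibinosigovi.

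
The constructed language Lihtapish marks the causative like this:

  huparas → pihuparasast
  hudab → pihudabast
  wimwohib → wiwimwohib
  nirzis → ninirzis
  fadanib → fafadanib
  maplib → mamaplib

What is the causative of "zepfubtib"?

hudab and maplib both end in -b yet inflect differently (pihudabast, mamaplib), so the final letter is not what conditions the rule; the last vowel is.
"zepfubtib" has last vowel 'i'. The stems whose last vowel is 'i' (maplib → mamaplib, fadanib → fafadanib, wimwohib → wiwimwohib) repeat the first consonant+vowel as a prefix.
The other pattern: stems whose last vowel is 'a' add pi- … -ast around the stem.
So zepfubtib → zezepfubtib.

zezepfubtib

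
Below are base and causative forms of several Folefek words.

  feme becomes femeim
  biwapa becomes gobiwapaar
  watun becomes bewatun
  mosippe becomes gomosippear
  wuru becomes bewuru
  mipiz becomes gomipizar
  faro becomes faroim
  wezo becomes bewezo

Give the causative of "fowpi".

wezo and faro both end in -o yet inflect differently (bewezo, faroim), so the final letter is not what conditions the rule; the first letter is.
"fowpi" begins with f-. The stems beginning with f- (feme → femeim, faro → faroim) add -im.
So fowpi → fowpiim.

fowpiim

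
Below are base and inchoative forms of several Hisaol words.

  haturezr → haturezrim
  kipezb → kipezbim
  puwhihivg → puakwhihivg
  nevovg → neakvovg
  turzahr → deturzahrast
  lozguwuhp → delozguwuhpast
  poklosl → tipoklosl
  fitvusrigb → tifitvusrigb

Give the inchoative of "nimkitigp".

"nimkitigp" has second-to-last letter 'g'. The one such stem in the data (fitvusrigb → tifitvusrigb) adds the prefix ti-, so the same rule applies.
The other patterns: stems whose second-to-last letter is 'z' add -im; stems whose second-to-last letter is 'v' insert -ak- after the first vowel; stems whose second-to-last letter is 'h' add de- … -ast around the stem.
So nimkitigp → tinimkitigp.

tinimkitigp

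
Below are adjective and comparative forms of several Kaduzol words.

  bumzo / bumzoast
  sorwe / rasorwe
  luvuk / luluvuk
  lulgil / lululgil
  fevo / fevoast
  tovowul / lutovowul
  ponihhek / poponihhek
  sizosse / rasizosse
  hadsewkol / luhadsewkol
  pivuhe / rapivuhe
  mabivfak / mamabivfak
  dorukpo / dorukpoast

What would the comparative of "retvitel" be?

"retvitel" ends in -l. The stems ending in -l (tovowul → lutovowul, hadsewkol → luhadsewkol, lulgil → lululgil) add the prefix lu-.
So retvitel → luretvitel.

luretvitel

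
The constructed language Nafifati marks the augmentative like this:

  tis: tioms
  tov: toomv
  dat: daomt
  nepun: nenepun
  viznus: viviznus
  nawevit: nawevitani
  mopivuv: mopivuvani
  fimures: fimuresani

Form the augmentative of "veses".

veveses

"veses" has 2 vowels. The stems with 2 vowels (nepun → nenepun, viznus → viviznus) repeat the first consonant+vowel as a prefix.
So veses → veveses.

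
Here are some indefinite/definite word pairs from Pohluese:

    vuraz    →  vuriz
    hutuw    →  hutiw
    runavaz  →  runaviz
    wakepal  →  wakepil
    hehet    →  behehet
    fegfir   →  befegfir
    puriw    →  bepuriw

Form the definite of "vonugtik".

hutuw and puriw both end in -w yet inflect differently (hutiw, bepuriw), so the final letter is not what conditions the rule; the last vowel is.
"vonugtik" has last vowel 'i'. The stems whose last vowel is 'i' (fegfir → befegfir, puriw → bepuriw) add the prefix be-.
The other pattern: stems whose last vowel is 'a' or 'u' change the last vowel to 'i'.
So vonugtik → bevonugtik.

bevonugtik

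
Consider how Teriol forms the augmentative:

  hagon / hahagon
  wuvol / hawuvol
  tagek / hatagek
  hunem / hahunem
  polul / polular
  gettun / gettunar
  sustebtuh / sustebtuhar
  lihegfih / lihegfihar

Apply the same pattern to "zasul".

zasular

wuvol and polul both end in -l yet inflect differently (hawuvol, polular), so the final letter is not what conditions the rule; the last vowel is.
"zasul" has last vowel 'u'. The stems whose last vowel is 'u' (polul → polular, gettun → gettunar, sustebtuh → sustebtuhar) add -ar.
So zasul → zasular.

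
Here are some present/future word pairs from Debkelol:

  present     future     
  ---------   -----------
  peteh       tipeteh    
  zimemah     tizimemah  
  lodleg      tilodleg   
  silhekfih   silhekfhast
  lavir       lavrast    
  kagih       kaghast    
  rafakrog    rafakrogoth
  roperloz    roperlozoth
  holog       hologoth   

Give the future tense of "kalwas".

tikalwas

peteh and silhekfih both end in -h yet inflect differently (tipeteh, silhekfhast), so the final letter is not what conditions the rule; the last vowel is.
"kalwas" has last vowel 'a'. The one such stem in the data (zimemah → tizimemah) adds the prefix ti-, so the same rule applies.
The other patterns: stems whose last vowel is 'i' delete the last vowel and add -ast; stems whose last vowel is 'o' add -oth.
So kalwas → tikalwas.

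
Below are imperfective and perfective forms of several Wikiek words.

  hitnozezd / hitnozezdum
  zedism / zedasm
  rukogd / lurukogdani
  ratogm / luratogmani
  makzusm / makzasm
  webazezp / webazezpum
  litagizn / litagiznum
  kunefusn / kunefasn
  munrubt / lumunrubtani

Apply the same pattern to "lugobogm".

litagizn and kunefusn both end in -n yet inflect differently (litagiznum, kunefasn), so the final letter is not what conditions the rule; the second-to-last letter is.
"lugobogm" has second-to-last letter 'g'. The stems whose second-to-last letter is 'g' (ratogm → luratogmani, rukogd → lurukogdani) add lu- … -ani around the stem.
So lugobogm → lulugobogmani.

lulugobogmani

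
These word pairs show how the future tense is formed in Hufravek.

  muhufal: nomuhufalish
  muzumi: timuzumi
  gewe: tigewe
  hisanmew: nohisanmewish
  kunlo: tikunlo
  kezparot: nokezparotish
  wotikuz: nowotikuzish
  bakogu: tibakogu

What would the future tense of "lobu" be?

"lobu" ends in a vowel. The stems ending in a vowel (muzumi → timuzumi, bakogu → tibakogu, kunlo → tikunlo) add the prefix ti-.
So lobu → tilobu.

tilobu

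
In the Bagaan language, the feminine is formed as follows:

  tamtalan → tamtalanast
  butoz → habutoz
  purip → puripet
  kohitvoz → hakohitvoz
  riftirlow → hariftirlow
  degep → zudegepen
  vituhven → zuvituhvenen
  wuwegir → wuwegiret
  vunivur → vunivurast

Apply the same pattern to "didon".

"didon" has last vowel 'o'. The stems whose last vowel is 'o' (kohitvoz → hakohitvoz, butoz → habutoz, riftirlow → hariftirlow) add the prefix ha-.
So didon → hadidon.

hadidon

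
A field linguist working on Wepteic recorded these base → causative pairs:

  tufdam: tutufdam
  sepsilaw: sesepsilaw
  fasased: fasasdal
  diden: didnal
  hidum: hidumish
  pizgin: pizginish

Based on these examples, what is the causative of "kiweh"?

diden and pizgin both end in -n yet inflect differently (didnal, pizginish), so the final letter is not what conditions the rule; the last vowel is.
"kiweh" has last vowel 'e'. The stems whose last vowel is 'e' (diden → didnal, fasased → fasasdal) delete the last vowel and add -al.
The other patterns: stems whose last vowel is 'a' repeat the first consonant+vowel as a prefix; stems whose last vowel is 'i' or 'u' add -ish.
So kiweh → kiwhal.

kiwhal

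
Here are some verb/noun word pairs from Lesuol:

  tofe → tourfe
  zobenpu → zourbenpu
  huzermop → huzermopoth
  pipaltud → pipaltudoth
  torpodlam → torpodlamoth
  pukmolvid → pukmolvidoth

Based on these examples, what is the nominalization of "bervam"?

bervamoth

"bervam" ends in a consonant. The stems ending in a consonant (huzermop → huzermopoth, pipaltud → pipaltudoth, torpodlam → torpodlamoth) add -oth.
So bervam → bervamoth.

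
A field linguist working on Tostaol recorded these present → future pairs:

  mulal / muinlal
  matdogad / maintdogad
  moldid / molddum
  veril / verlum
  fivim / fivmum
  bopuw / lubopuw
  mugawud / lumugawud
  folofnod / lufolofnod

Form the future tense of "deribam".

"deribam" has last vowel 'a'. The stems whose last vowel is 'a' (mulal → muinlal, matdogad → maintdogad) insert -in- after the first vowel.
The other patterns: stems whose last vowel is 'i' delete the last vowel and add -um; stems whose last vowel is 'o' or 'u' add the prefix lu-.
So deribam → deinribam.

deinribam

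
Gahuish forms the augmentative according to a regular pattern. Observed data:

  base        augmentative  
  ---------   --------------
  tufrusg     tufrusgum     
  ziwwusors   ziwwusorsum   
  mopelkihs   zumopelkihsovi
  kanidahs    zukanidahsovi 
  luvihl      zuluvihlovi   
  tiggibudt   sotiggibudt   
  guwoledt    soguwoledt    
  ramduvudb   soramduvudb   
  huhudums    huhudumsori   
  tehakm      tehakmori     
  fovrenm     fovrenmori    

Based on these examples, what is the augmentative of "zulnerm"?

zulnermum

ziwwusors and mopelkihs both end in -s yet inflect differently (ziwwusorsum, zumopelkihsovi), so the final letter is not what conditions the rule; the second-to-last letter is.
"zulnerm" has second-to-last letter 'r'. The one such stem in the data (ziwwusors → ziwwusorsum) adds -um, so the same rule applies.
The other patterns: stems whose second-to-last letter is 'h' add zu- … -ovi around the stem; stems whose second-to-last letter is 'd' add the prefix so-; stems whose second-to-last letter is 'k', 'm' or 'n' add -ori.
So zulnerm → zulnermum.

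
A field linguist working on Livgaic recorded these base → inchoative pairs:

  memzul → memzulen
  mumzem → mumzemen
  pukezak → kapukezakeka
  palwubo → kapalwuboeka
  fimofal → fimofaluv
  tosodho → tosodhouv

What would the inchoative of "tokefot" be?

memzul and fimofal both end in -l yet inflect differently (memzulen, fimofaluv), so the final letter is not what conditions the rule; the first letter is.
"tokefot" begins with t-. The one such stem in the data (tosodho → tosodhouv) adds -uv, so the same rule applies.
The other patterns: stems beginning with m- add -en; stems beginning with p- add ka- … -eka around the stem.
So tokefot → tokefotuv.

tokefotuv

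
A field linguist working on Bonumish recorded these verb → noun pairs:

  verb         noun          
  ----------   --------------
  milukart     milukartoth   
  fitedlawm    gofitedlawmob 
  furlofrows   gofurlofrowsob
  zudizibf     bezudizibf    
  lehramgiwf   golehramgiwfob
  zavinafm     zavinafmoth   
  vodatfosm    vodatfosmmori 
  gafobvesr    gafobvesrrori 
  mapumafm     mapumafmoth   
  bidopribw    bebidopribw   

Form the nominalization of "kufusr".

zudizibf and lehramgiwf both end in -f yet inflect differently (bezudizibf, golehramgiwfob), so the final letter is not what conditions the rule; the second-to-last letter is.
"kufusr" has second-to-last letter 's'. The stems whose second-to-last letter is 's' (vodatfosm → vodatfosmmori, gafobvesr → gafobvesrrori) double the final consonant and add -ori.
The other patterns: stems whose second-to-last letter is 'b' add the prefix be-; stems whose second-to-last letter is 'w' add go- … -ob around the stem; stems whose second-to-last letter is 'f' or 'r' add -oth.
So kufusr → kufusrrori.

kufusrrori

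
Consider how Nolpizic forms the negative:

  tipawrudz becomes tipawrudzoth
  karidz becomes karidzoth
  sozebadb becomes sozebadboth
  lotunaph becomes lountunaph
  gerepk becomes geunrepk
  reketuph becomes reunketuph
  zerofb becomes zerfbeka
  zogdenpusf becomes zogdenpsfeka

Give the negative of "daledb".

daledboth

sozebadb and zerofb both end in -b yet inflect differently (sozebadboth, zerfbeka), so the final letter is not what conditions the rule; the second-to-last letter is.
"daledb" has second-to-last letter 'd'. The stems whose second-to-last letter is 'd' (tipawrudz → tipawrudzoth, karidz → karidzoth, sozebadb → sozebadboth) add -oth.
So daledb → daledboth.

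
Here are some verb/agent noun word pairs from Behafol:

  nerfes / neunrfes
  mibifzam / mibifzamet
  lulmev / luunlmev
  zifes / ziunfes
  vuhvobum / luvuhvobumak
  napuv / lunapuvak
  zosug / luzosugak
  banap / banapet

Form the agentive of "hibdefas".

"hibdefas" has last vowel 'a'. The stems whose last vowel is 'a' (banap → banapet, mibifzam → mibifzamet) add -et.
The other patterns: stems whose last vowel is 'e' insert -un- after the first vowel; stems whose last vowel is 'u' add lu- … -ak around the stem.
So hibdefas → hibdefaset.

hibdefaset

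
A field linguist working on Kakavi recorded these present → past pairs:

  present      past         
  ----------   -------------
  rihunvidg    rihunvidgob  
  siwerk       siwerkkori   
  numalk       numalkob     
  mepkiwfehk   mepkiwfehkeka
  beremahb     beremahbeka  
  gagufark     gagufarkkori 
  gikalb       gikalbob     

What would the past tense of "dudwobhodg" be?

dudwobhodgob

mepkiwfehk and siwerk both end in -k yet inflect differently (mepkiwfehkeka, siwerkkori), so the final letter is not what conditions the rule; the second-to-last letter is.
"dudwobhodg" has second-to-last letter 'd'. The one such stem in the data (rihunvidg → rihunvidgob) adds -ob, so the same rule applies.
The other patterns: stems whose second-to-last letter is 'h' add -eka; stems whose second-to-last letter is 'r' double the final consonant and add -ori.
So dudwobhodg → dudwobhodgob.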